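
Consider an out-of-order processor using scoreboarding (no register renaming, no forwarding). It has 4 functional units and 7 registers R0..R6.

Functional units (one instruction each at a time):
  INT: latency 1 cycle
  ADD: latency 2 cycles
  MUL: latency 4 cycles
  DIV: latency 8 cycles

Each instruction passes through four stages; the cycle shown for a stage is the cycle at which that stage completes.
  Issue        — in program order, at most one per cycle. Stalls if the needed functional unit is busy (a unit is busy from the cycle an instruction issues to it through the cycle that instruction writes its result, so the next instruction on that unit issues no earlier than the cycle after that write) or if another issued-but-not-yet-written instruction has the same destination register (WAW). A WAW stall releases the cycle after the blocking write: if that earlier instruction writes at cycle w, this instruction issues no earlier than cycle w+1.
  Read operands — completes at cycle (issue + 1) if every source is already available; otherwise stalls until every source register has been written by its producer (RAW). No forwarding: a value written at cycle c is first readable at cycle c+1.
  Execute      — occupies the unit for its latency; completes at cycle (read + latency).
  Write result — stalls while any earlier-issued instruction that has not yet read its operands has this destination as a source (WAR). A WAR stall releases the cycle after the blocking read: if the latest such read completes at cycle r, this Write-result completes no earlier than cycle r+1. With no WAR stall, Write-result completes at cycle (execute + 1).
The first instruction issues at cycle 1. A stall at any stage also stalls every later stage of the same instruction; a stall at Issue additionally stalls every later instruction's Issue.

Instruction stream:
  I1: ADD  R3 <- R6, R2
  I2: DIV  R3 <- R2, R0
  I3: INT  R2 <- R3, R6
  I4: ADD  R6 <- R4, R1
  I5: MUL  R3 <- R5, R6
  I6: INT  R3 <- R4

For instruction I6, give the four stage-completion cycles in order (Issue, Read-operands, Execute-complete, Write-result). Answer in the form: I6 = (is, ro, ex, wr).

I1 -> (1, 2, 4, 5)
I2 -> (6, 7, 15, 16)  // WAW R3: wait I1 write@5
I3 -> (7, 17, 18, 19)  // RAW R3: wait I2 write@16
I4 -> (8, 9, 11, 18)  // WAR R6: wait I3 read@17
I5 -> (17, 19, 23, 24)  // WAW R3: wait I2 write@16, RAW R6: wait I4 write@18
I6 -> (25, 26, 27, 28)  // WAW R3: wait I5 write@24

I6 = (25, 26, 27, 28)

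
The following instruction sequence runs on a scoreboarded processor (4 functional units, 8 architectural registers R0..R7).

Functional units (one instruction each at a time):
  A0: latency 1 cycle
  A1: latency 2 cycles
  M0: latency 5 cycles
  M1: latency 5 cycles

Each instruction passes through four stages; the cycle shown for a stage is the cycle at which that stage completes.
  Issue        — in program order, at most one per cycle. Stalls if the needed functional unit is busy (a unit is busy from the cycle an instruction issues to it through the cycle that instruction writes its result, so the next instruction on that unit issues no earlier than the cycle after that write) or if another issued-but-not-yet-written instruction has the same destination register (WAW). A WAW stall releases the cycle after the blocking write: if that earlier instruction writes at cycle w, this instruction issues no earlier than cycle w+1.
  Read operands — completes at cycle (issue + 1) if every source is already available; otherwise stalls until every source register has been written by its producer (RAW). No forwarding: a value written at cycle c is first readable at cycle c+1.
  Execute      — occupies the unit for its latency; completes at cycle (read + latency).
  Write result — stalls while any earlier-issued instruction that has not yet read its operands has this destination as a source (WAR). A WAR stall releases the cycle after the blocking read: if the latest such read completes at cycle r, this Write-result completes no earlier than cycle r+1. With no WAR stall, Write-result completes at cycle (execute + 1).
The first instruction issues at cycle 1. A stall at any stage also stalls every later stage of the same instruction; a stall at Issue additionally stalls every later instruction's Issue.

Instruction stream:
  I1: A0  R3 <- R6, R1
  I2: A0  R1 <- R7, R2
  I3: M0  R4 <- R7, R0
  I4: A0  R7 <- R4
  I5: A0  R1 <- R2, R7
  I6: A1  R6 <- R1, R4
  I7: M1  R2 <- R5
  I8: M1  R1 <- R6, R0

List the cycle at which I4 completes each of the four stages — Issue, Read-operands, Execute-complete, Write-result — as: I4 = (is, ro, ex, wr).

I4 = (9, 14, 15, 16)

  I1 | 1 | 2 | 3 | 4
  I2 | 5 | 6 | 7 | 8   struct: A0 busy until I1 writes@4
  I3 | 6 | 7 | 12 | 13
  I4 | 9 | 14 | 15 | 16   struct: A0 busy until I2 writes@8 · RAW R4: wait I3 write@13
  I5 | 17 | 18 | 19 | 20   struct: A0 busy until I4 writes@16
  I6 | 18 | 21 | 23 | 24   RAW R1: wait I5 write@20
  I7 | 19 | 20 | 25 | 26
  I8 | 27 | 28 | 33 | 34   struct: M1 busy until I7 writes@26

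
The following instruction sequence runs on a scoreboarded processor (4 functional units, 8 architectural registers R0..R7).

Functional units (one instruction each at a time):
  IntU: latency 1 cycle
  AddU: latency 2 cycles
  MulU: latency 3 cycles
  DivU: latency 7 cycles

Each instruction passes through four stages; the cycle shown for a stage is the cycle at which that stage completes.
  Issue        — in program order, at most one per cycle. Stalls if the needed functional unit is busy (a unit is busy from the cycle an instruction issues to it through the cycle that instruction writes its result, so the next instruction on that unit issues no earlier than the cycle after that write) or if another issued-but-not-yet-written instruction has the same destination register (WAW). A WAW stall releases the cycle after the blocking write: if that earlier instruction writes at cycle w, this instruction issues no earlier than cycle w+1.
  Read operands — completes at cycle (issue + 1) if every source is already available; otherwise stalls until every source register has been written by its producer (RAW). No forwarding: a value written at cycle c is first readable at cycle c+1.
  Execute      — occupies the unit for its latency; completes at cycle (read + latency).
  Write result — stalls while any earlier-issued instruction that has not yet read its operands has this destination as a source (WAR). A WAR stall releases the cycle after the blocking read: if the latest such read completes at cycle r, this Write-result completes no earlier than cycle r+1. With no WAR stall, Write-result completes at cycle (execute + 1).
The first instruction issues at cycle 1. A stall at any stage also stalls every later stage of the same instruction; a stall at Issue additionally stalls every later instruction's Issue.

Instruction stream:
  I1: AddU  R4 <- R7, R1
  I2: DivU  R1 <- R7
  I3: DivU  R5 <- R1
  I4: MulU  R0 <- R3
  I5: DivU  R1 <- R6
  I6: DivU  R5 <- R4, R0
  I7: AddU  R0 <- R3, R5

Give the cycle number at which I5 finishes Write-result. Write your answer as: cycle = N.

cycle = 31

1) issue 1, read 2, done 4, write 5
2) issue 2, read 3, done 10, write 11
3) issue 12, read 13, done 20, write 21  <struct: DivU busy until I2 writes@11>
4) issue 13, read 14, done 17, write 18
5) issue 22, read 23, done 30, write 31  <struct: DivU busy until I3 writes@21>
6) issue 32, read 33, done 40, write 41  <struct: DivU busy until I5 writes@31>
7) issue 33, read 42, done 44, write 45  <RAW R5: wait I6 write@41>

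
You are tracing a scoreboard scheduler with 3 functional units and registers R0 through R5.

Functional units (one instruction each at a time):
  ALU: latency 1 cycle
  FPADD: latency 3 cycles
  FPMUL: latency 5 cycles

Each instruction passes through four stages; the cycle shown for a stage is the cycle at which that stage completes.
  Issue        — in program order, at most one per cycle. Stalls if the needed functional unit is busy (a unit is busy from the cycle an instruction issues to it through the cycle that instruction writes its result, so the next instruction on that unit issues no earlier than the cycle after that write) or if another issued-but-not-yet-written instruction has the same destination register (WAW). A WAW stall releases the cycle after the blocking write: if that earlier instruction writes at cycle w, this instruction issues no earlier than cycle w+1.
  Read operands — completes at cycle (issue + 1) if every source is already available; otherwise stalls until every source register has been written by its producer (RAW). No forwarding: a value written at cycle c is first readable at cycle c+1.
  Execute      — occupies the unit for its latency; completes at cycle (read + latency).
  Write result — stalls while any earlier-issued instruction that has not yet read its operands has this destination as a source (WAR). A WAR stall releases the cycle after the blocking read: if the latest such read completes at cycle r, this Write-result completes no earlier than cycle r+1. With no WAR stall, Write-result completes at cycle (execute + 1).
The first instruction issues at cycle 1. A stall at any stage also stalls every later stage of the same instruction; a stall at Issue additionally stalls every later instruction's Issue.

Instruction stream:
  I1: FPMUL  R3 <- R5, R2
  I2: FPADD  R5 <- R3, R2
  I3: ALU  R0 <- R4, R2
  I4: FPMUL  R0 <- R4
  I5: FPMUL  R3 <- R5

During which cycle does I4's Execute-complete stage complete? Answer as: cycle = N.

cycle = 15

t=1  I1 issues→FPMUL
t=2  I1 reads · I2 issues→FPADD
t=3  I3 issues→ALU
t=4  I3 reads
t=5  I3 exec-done
t=6  I3 writes R0
t=7  I1 exec-done
t=8  I1 writes R3
t=9  I2 reads · I4 issues→FPMUL
t=10  I4 reads
t=12  I2 exec-done
t=13  I2 writes R5
t=15  I4 exec-done
t=16  I4 writes R0
t=17  I5 issues→FPMUL
t=18  I5 reads
t=23  I5 exec-done
t=24  I5 writes R3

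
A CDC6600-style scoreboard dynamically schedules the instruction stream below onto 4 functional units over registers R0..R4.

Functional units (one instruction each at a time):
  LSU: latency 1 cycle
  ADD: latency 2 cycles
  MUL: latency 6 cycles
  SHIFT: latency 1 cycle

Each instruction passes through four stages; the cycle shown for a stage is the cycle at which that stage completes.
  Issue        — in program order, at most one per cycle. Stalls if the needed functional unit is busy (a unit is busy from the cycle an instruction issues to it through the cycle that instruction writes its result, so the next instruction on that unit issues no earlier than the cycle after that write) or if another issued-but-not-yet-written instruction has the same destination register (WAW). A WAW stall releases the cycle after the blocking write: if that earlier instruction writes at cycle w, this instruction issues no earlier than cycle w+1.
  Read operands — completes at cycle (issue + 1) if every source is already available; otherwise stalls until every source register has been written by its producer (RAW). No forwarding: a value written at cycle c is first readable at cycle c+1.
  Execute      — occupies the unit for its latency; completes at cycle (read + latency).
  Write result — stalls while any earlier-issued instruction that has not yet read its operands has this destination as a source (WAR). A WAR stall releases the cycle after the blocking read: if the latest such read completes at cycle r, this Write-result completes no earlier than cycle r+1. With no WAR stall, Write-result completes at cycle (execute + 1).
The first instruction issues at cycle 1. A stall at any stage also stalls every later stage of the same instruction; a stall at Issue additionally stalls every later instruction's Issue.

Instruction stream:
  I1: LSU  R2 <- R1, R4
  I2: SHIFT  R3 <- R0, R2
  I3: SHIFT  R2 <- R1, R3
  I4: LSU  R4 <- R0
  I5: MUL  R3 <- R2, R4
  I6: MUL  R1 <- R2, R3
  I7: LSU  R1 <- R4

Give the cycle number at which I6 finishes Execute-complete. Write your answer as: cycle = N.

cycle = 28

I1 -> (1, 2, 3, 4)
I2 -> (2, 5, 6, 7)  // RAW R2: wait I1 write@4
I3 -> (8, 9, 10, 11)  // struct: SHIFT busy until I2 writes@7
I4 -> (9, 10, 11, 12)
I5 -> (10, 13, 19, 20)  // RAW R4: wait I4 write@12
I6 -> (21, 22, 28, 29)  // struct: MUL busy until I5 writes@20
I7 -> (30, 31, 32, 33)  // WAW R1: wait I6 write@29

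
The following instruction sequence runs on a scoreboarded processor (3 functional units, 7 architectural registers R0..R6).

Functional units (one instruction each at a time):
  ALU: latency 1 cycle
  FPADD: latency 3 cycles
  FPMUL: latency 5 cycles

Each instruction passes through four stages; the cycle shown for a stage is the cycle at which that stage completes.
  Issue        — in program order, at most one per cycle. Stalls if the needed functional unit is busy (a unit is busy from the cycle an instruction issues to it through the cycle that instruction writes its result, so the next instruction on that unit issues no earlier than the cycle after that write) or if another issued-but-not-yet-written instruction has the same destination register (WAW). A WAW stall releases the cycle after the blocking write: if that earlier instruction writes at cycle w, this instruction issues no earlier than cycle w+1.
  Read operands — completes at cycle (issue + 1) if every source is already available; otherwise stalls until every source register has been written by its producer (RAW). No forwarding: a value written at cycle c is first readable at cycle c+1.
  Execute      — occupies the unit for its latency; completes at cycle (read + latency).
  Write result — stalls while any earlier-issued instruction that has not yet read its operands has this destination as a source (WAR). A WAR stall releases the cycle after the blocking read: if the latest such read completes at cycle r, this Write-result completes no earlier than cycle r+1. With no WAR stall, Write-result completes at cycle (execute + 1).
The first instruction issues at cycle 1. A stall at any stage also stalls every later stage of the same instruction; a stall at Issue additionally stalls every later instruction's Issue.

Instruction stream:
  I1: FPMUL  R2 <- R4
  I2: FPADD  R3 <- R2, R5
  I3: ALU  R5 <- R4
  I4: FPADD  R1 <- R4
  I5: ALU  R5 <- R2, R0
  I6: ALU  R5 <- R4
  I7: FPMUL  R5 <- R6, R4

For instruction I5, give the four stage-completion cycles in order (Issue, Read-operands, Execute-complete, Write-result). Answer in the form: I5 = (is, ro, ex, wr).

I5 = (15, 16, 17, 18)

1) issue 1, read 2, done 7, write 8
2) issue 2, read 9, done 12, write 13  <RAW R2: wait I1 write@8>
3) issue 3, read 4, done 5, write 10  <WAR R5: wait I2 read@9>
4) issue 14, read 15, done 18, write 19  <struct: FPADD busy until I2 writes@13>
5) issue 15, read 16, done 17, write 18
6) issue 19, read 20, done 21, write 22  <struct: ALU busy until I5 writes@18>
7) issue 23, read 24, done 29, write 30  <WAW R5: wait I6 write@22>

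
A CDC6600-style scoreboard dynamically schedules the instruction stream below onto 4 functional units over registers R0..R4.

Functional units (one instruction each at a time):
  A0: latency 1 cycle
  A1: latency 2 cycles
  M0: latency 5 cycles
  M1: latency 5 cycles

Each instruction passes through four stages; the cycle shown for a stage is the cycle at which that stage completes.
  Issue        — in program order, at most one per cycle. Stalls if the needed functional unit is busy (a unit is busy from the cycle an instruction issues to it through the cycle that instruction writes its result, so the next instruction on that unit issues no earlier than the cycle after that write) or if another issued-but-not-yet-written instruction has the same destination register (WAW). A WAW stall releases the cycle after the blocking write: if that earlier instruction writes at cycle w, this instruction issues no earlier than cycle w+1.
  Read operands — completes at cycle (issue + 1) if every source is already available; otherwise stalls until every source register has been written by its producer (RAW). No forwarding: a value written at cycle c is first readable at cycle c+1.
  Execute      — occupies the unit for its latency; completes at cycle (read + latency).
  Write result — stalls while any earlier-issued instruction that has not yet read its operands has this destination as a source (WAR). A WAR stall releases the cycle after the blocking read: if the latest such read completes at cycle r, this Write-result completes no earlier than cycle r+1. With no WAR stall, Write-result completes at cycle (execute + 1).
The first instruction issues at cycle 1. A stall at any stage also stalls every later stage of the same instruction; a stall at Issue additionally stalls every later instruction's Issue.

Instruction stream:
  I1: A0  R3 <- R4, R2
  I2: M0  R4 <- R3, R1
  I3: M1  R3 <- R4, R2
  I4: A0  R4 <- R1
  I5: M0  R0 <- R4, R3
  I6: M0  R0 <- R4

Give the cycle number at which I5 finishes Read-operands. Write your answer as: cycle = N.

cycle = 19

c1: issue I1 (A0)
c2: I1 read-ops · issue I2 (M0)
c3: I1 finished on A0
c4: I1→R3
c5: I2 read-ops · issue I3 (M1)
c10: I2 finished on M0
c11: I2→R4
c12: I3 read-ops · issue I4 (A0)
c13: I4 read-ops · issue I5 (M0)
c14: I4 finished on A0
c15: I4→R4
c17: I3 finished on M1
c18: I3→R3
c19: I5 read-ops
c24: I5 finished on M0
c25: I5→R0
c26: issue I6 (M0)
c27: I6 read-ops
c32: I6 finished on M0
c33: I6→R0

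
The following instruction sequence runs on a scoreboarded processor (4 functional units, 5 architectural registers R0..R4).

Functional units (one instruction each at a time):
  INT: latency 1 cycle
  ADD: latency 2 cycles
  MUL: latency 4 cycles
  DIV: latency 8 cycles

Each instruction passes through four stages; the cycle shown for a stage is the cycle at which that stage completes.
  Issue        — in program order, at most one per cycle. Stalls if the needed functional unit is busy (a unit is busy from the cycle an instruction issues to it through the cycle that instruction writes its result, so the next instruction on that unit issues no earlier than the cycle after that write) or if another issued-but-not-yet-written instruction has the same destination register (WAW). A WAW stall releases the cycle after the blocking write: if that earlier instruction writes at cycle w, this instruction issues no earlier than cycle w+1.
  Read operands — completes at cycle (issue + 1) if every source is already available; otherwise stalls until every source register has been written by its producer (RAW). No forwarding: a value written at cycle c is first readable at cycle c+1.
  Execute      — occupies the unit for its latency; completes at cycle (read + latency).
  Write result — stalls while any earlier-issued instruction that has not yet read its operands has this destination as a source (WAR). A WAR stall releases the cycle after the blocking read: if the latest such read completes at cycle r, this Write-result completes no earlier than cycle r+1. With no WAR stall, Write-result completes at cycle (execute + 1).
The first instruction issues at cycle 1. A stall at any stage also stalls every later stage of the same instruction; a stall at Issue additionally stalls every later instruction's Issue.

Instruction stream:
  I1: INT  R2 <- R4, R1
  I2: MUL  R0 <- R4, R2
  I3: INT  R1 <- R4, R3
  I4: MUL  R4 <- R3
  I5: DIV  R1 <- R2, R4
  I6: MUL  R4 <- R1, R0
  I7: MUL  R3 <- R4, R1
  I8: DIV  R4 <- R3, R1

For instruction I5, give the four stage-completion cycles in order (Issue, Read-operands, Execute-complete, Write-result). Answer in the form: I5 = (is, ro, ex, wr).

I1: IS=1 RO=2 EX=3 WR=4
I2: IS=2 RO=5 EX=9 WR=10  [RAW R2: wait I1 write@4]
I3: IS=5 RO=6 EX=7 WR=8  [struct: INT busy until I1 writes@4]
I4: IS=11 RO=12 EX=16 WR=17  [struct: MUL busy until I2 writes@10]
I5: IS=12 RO=18 EX=26 WR=27  [RAW R4: wait I4 write@17]
I6: IS=18 RO=28 EX=32 WR=33  [struct: MUL busy until I4 writes@17; RAW R1: wait I5 write@27]
I7: IS=34 RO=35 EX=39 WR=40  [struct: MUL busy until I6 writes@33]
I8: IS=35 RO=41 EX=49 WR=50  [RAW R3: wait I7 write@40]

I5 = (12, 18, 26, 27)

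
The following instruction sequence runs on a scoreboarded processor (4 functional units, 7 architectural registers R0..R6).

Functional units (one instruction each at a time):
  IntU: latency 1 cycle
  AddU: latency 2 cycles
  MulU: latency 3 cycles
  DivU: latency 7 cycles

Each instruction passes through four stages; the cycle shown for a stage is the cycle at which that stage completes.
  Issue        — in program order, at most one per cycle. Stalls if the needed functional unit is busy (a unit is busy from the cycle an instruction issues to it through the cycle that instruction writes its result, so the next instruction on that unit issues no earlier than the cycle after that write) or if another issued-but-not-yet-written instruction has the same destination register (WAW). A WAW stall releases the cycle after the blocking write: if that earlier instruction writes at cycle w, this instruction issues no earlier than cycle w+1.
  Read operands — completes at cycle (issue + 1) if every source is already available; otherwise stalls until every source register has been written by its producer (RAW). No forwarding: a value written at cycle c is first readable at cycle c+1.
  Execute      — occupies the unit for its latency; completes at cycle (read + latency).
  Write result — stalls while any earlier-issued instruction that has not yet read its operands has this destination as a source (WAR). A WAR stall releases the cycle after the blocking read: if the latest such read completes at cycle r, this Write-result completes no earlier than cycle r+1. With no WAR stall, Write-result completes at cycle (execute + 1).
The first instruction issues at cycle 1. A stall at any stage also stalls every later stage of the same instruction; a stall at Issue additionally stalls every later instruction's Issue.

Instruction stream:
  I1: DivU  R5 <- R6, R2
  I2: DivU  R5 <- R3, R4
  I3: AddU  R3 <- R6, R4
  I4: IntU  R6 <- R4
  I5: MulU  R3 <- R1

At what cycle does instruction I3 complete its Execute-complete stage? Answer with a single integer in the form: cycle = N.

[I1] 1/2/9/10
[I2] 11/12/19/20  (struct: DivU busy until I1 writes@10)
[I3] 12/13/15/16
[I4] 13/14/15/16
[I5] 17/18/21/22  (WAW R3: wait I3 write@16)

cycle = 15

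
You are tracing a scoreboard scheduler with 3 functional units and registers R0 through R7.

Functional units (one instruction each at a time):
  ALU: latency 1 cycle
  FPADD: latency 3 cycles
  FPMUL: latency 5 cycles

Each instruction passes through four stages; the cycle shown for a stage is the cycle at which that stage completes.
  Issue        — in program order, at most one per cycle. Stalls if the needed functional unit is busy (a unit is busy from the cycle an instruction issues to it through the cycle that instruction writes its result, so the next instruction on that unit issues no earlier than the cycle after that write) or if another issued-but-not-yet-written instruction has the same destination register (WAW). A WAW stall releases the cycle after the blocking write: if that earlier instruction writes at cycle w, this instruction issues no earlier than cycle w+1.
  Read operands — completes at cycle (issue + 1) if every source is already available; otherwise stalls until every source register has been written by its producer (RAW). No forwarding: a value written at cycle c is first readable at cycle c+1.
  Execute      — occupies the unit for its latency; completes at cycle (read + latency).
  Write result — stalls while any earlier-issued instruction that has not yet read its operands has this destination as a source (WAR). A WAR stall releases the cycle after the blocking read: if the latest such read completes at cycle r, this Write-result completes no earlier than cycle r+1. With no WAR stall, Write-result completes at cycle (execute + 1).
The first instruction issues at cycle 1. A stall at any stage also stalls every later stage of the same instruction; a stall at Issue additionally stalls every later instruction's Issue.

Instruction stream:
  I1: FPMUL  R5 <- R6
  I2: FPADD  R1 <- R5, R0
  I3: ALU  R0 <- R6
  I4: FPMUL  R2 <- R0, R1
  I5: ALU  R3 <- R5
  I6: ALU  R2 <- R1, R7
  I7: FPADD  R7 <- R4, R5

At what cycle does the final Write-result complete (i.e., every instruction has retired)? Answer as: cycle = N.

c1: I1→FPMUL
c2: I1 RO; I2→FPADD
c3: I3→ALU
c4: I3 RO
c5: I3 EX
c7: I1 EX
c8: I1 WR R5
c9: I2 RO; I4→FPMUL
c10: I3 WR R0
c11: I5→ALU
c12: I2 EX; I5 RO
c13: I2 WR R1; I5 EX
c14: I4 RO; I5 WR R3
c19: I4 EX
c20: I4 WR R2
c21: I6→ALU
c22: I6 RO; I7→FPADD
c23: I6 EX; I7 RO
c24: I6 WR R2
c26: I7 EX
c27: I7 WR R7

cycle = 27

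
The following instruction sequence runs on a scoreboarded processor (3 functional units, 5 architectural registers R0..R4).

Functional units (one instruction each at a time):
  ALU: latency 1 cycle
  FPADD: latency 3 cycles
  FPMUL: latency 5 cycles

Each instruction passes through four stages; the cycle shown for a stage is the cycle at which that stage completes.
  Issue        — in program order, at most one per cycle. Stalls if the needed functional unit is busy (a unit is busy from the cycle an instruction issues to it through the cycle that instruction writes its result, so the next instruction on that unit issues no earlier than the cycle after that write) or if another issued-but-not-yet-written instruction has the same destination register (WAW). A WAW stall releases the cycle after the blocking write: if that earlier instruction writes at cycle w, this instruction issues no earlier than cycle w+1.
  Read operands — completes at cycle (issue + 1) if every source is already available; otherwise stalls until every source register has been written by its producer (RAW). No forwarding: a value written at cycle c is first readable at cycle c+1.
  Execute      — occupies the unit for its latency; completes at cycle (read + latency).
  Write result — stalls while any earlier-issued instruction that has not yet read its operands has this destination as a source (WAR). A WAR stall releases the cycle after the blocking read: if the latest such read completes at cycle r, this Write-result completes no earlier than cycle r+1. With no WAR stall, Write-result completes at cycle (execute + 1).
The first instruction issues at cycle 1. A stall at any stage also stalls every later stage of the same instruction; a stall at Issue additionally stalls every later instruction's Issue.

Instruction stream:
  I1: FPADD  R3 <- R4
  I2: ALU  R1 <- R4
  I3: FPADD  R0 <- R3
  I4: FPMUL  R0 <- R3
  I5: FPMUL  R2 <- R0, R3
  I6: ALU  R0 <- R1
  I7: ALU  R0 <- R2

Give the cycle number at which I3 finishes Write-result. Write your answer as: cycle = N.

cycle = 12

  I1 | 1 | 2 | 5 | 6
  I2 | 2 | 3 | 4 | 5
  I3 | 7 | 8 | 11 | 12   struct: FPADD busy until I1 writes@6
  I4 | 13 | 14 | 19 | 20   WAW R0: wait I3 write@12
  I5 | 21 | 22 | 27 | 28   struct: FPMUL busy until I4 writes@20
  I6 | 22 | 23 | 24 | 25
  I7 | 26 | 29 | 30 | 31   struct: ALU busy until I6 writes@25 · RAW R2: wait I5 write@28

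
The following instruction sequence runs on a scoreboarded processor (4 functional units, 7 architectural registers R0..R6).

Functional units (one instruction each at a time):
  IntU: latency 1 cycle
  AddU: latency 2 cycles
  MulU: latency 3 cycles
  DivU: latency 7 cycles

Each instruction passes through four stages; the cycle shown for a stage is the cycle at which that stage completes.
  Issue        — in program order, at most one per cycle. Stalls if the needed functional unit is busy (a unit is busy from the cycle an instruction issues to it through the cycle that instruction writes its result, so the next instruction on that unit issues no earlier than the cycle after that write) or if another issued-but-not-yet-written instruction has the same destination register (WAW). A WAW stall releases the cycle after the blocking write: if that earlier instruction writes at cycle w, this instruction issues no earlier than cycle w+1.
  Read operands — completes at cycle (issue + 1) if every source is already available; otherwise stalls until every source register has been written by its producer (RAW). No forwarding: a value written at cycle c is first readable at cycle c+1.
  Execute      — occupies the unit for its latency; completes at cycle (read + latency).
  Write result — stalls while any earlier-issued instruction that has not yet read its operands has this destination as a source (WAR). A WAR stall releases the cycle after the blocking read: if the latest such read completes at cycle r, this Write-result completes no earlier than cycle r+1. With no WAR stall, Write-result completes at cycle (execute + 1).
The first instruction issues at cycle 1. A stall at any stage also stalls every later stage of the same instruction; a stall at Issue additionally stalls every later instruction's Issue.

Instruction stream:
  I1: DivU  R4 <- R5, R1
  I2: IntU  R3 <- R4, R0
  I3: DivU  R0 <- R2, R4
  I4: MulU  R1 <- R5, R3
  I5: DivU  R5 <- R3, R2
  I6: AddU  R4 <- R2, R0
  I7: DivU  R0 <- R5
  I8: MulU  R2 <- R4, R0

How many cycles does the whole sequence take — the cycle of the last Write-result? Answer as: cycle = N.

cycle = 45

cycle 1: issue I1 (DivU)
cycle 2: I1 read-ops · issue I2 (IntU)
cycle 9: I1 finished on DivU
cycle 10: I1→R4
cycle 11: I2 read-ops · issue I3 (DivU)
cycle 12: I2 finished on IntU · I3 read-ops · issue I4 (MulU)
cycle 13: I2→R3
cycle 14: I4 read-ops
cycle 17: I4 finished on MulU
cycle 18: I4→R1
cycle 19: I3 finished on DivU
cycle 20: I3→R0
cycle 21: issue I5 (DivU)
cycle 22: I5 read-ops · issue I6 (AddU)
cycle 23: I6 read-ops
cycle 25: I6 finished on AddU
cycle 26: I6→R4
cycle 29: I5 finished on DivU
cycle 30: I5→R5
cycle 31: issue I7 (DivU)
cycle 32: I7 read-ops · issue I8 (MulU)
cycle 39: I7 finished on DivU
cycle 40: I7→R0
cycle 41: I8 read-ops
cycle 44: I8 finished on MulU
cycle 45: I8→R2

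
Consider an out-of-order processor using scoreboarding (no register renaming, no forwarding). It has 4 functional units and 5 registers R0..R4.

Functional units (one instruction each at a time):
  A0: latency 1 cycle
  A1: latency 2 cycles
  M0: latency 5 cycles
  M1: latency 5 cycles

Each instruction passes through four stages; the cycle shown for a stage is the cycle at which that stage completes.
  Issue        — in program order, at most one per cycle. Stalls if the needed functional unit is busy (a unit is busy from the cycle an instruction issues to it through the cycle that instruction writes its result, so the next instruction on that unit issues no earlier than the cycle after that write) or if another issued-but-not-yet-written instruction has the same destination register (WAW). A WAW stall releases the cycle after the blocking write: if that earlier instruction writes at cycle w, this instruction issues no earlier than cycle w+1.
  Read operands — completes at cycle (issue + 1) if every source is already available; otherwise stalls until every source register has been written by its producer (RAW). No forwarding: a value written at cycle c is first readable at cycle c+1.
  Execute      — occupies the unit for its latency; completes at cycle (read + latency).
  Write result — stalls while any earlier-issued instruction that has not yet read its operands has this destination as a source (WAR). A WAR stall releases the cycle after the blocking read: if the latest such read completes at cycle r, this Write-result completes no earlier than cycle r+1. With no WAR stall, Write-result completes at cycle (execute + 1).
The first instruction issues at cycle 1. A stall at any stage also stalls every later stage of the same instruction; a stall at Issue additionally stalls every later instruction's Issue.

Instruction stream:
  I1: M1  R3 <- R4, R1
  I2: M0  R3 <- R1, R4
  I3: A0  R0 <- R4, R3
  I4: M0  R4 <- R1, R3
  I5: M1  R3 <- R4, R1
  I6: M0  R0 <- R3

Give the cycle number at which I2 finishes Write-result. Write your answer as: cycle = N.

cycle = 16

c1: I1 dispatched to M1
c2: I1 operands ready
c7: I1 complete
c8: R3←I1
c9: I2 dispatched to M0
c10: I2 operands ready, I3 dispatched to A0
c15: I2 complete
c16: R3←I2
c17: I3 operands ready, I4 dispatched to M0
c18: I3 complete, I4 operands ready, I5 dispatched to M1
c19: R0←I3
c23: I4 complete
c24: R4←I4
c25: I5 operands ready, I6 dispatched to M0
c30: I5 complete
c31: R3←I5
c32: I6 operands ready
c37: I6 complete
c38: R0←I6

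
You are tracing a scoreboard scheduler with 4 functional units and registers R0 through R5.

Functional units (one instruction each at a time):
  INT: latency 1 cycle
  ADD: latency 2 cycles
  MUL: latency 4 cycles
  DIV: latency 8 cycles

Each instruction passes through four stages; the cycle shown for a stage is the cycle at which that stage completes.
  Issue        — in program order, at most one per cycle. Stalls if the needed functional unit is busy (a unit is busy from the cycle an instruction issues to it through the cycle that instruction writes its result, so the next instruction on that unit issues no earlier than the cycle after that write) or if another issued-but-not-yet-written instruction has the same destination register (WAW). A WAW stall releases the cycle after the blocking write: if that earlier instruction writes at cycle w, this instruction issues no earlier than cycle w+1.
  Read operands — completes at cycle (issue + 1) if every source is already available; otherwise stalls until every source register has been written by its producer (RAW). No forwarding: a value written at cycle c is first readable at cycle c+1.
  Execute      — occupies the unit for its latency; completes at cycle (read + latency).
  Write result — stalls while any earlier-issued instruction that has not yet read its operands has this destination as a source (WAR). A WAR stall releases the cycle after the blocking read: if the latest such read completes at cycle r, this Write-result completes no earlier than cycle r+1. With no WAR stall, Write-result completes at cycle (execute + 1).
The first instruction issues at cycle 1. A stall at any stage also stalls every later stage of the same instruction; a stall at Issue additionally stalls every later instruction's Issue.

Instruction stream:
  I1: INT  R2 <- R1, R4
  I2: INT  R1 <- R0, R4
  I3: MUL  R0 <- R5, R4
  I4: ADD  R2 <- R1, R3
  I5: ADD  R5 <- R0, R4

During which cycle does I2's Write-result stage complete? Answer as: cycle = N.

cycle = 8

[1] I1→INT
[2] I1 RO
[3] I1 EX
[4] I1 WR R2
[5] I2→INT
[6] I2 RO, I3→MUL
[7] I2 EX, I3 RO, I4→ADD
[8] I2 WR R1
[9] I4 RO
[11] I3 EX, I4 EX
[12] I3 WR R0, I4 WR R2
[13] I5→ADD
[14] I5 RO
[16] I5 EX
[17] I5 WR R5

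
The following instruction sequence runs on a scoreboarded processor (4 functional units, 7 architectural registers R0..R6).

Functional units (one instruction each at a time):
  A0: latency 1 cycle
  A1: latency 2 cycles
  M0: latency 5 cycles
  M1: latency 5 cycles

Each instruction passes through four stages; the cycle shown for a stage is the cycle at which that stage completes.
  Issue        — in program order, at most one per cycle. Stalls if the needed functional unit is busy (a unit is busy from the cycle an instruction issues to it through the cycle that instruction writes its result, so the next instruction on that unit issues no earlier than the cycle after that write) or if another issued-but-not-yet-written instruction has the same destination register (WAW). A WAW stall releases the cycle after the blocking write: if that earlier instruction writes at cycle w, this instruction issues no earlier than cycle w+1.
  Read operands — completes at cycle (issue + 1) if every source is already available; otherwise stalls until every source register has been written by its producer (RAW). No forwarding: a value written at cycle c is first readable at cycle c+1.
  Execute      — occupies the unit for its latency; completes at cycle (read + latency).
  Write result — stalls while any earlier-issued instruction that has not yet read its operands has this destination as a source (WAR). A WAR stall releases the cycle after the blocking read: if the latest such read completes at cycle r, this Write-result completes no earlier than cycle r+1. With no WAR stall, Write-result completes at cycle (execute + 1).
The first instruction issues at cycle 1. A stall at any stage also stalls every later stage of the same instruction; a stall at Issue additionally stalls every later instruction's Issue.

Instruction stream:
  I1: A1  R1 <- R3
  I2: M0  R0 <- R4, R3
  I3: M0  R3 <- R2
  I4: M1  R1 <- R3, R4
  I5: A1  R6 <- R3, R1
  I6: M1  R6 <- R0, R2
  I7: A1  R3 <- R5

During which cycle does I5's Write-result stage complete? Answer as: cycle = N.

[1] issue I1 (A1)
[2] I1 read-ops, issue I2 (M0)
[3] I2 read-ops
[4] I1 finished on A1
[5] I1→R1
[8] I2 finished on M0
[9] I2→R0
[10] issue I3 (M0)
[11] I3 read-ops, issue I4 (M1)
[12] issue I5 (A1)
[16] I3 finished on M0
[17] I3→R3
[18] I4 read-ops
[23] I4 finished on M1
[24] I4→R1
[25] I5 read-ops
[27] I5 finished on A1
[28] I5→R6
[29] issue I6 (M1)
[30] I6 read-ops, issue I7 (A1)
[31] I7 read-ops
[33] I7 finished on A1
[34] I7→R3
[35] I6 finished on M1
[36] I6→R6

cycle = 28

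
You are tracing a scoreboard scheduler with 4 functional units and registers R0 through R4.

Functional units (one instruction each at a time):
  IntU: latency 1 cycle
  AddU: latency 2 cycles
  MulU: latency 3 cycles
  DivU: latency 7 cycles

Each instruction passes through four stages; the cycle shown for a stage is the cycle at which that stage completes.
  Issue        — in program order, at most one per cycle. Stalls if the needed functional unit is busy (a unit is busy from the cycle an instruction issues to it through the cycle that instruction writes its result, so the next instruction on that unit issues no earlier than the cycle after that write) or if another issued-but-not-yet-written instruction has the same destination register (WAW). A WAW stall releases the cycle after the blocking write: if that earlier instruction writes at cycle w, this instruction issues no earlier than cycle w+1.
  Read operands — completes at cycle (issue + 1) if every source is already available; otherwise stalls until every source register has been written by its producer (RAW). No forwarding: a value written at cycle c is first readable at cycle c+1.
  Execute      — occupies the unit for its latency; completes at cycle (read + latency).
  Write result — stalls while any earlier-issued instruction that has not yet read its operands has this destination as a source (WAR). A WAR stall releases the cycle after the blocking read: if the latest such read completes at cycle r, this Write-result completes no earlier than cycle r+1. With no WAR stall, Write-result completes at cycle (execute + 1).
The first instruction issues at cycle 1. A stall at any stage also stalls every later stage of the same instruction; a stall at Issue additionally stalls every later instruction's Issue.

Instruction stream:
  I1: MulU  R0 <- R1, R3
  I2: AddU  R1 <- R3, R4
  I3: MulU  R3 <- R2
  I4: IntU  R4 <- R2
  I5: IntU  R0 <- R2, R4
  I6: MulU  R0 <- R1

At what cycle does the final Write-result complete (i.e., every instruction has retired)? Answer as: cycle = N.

cycle = 21

[1] I1 dispatched to MulU
[2] I1 operands ready, I2 dispatched to AddU
[3] I2 operands ready
[5] I1 complete, I2 complete
[6] R0←I1, R1←I2
[7] I3 dispatched to MulU
[8] I3 operands ready, I4 dispatched to IntU
[9] I4 operands ready
[10] I4 complete
[11] I3 complete, R4←I4
[12] R3←I3, I5 dispatched to IntU
[13] I5 operands ready
[14] I5 complete
[15] R0←I5
[16] I6 dispatched to MulU
[17] I6 operands ready
[20] I6 complete
[21] R0←I6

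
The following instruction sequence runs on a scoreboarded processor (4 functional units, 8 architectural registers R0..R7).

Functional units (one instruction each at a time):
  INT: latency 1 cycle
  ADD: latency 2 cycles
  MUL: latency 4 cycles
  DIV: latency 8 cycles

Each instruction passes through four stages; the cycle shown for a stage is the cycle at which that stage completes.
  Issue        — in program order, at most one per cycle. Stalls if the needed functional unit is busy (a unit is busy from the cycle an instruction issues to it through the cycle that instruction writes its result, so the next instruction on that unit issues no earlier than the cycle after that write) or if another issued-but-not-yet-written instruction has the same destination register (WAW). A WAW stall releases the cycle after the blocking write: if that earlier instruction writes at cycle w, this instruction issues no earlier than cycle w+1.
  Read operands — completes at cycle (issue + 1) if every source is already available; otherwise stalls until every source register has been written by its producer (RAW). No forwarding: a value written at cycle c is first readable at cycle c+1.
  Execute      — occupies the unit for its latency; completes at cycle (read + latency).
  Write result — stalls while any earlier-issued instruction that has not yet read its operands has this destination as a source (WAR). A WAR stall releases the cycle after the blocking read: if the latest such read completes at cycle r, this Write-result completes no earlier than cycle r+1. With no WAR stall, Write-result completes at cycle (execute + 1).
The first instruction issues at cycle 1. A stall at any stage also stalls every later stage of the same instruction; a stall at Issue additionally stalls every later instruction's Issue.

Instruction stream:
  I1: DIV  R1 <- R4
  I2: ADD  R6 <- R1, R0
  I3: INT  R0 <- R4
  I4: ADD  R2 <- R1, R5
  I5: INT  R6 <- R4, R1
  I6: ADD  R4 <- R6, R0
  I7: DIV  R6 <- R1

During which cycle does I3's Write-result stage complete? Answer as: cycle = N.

cycle = 13

1) issue 1, read 2, done 10, write 11
2) issue 2, read 12, done 14, write 15  <RAW R1: wait I1 write@11>
3) issue 3, read 4, done 5, write 13  <WAR R0: wait I2 read@12>
4) issue 16, read 17, done 19, write 20  <struct: ADD busy until I2 writes@15>
5) issue 17, read 18, done 19, write 20
6) issue 21, read 22, done 24, write 25  <struct: ADD busy until I4 writes@20>
7) issue 22, read 23, done 31, write 32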